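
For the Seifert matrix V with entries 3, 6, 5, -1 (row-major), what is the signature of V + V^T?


Step 1: V + V^T = [[6, 11], [11, -2]]
Step 2: trace = 4, det = -133
Step 3: Discriminant = 4^2 - 4*(-133) = 548
Step 4: Eigenvalues: 13.7047, -9.7047
Step 5: Signature = (# positive eigenvalues) - (# negative eigenvalues) = 0

0


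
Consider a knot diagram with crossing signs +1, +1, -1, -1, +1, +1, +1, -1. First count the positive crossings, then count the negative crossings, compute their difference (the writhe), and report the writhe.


Step 1: Count positive crossings (+1).
Positive crossings: 5
Step 2: Count negative crossings (-1).
Negative crossings: 3
Step 3: Writhe = (positive) - (negative)
w = 5 - 3 = 2
Step 4: |w| = 2, and w is positive

2


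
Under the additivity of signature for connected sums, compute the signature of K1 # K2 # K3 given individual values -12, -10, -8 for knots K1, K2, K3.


The signature is additive under connected sum.
signature(K1 # K2 # K3) = (-12) + (-10) + (-8)
= -30

-30


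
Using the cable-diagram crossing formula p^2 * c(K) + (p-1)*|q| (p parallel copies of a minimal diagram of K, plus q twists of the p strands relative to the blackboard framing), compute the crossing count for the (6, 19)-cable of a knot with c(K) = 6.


Step 1: Each of the c(K) crossings of the companion diagram becomes p*p = p^2 crossings among the p parallel strands, and each of the |q| twists s_1 s_2 ... s_(p-1) adds (p-1) crossings.
  Crossings = p^2 * c(K) + (p-1)*|q|
Step 2: = 6^2 * 6 + (6-1)*19
Step 3: = 36*6 + 5*19
Step 4: = 216 + 95 = 311

311


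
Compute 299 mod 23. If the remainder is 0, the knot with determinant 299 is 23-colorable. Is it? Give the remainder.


Step 1: A knot is p-colorable if and only if p divides its determinant.
Step 2: Compute 299 mod 23.
299 = 13 * 23 + 0
Step 3: 299 mod 23 = 0
Step 4: The knot is 23-colorable: yes

0


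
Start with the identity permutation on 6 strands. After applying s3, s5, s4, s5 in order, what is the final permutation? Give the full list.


Starting with identity [1, 2, 3, 4, 5, 6].
Apply generators in sequence:
  After s3: [1, 2, 4, 3, 5, 6]
  After s5: [1, 2, 4, 3, 6, 5]
  After s4: [1, 2, 4, 6, 3, 5]
  After s5: [1, 2, 4, 6, 5, 3]
Final permutation: [1, 2, 4, 6, 5, 3]

[1, 2, 4, 6, 5, 3]


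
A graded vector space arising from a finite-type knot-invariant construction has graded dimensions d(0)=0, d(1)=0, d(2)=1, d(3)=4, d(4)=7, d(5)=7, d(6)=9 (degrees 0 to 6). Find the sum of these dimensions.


Total dimension = d(0) + d(1) + ... + d(6)
= 0 + 0 + 1 + 4 + 7 + 7 + 9
= 28

28


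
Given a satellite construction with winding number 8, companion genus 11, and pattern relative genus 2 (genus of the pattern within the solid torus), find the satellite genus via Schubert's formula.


Schubert: g(satellite) = g_rel(pattern) + |winding| * g(companion),
where g_rel(pattern) is the genus of the pattern relative to the solid torus.
= 2 + 8 * 11
= 2 + 88 = 90

90


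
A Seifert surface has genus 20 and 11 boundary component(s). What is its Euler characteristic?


chi = 2 - 2g - b
= 2 - 2*20 - 11
= 2 - 40 - 11 = -49

-49


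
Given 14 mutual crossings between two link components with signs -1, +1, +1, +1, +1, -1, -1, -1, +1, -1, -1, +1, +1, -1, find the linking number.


Step 1: Count positive crossings: 7
Step 2: Count negative crossings: 7
Step 3: Sum of signs = 7 - 7 = 0
Step 4: Linking number = sum/2 = 0/2 = 0

0


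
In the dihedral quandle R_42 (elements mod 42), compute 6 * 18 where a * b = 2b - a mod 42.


6 * 18 = 2*18 - 6 mod 42
= 36 - 6 mod 42
= 30 mod 42 = 30

30


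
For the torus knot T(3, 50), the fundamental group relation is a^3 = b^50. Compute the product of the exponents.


The relation is a^3 = b^50.
Product of exponents = 3 * 50
= 150

150


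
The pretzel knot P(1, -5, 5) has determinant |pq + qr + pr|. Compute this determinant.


Step 1: Compute pq + qr + pr.
pq = 1*(-5) = -5
qr = (-5)*5 = -25
pr = 1*5 = 5
pq + qr + pr = -5 + (-25) + 5 = -25
Step 2: Take absolute value.
det(P(1,-5,5)) = |-25| = 25

25


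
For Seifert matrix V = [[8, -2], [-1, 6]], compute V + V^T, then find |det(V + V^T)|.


Step 1: Form V + V^T where V = [[8, -2], [-1, 6]]
  V^T = [[8, -1], [-2, 6]]
  V + V^T = [[16, -3], [-3, 12]]
Step 2: det(V + V^T) = 16*12 - (-3)*(-3)
  = 192 - 9 = 183
Step 3: Knot determinant = |det(V + V^T)| = |183| = 183

183


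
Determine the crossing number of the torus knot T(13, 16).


For a torus knot T(p, q) with gcd(p,q)=1,
the crossing number is min(p*(q-1), q*(p-1)).
p*(q-1) = 13*15 = 195
q*(p-1) = 16*12 = 192
min(195, 192) = 192

192


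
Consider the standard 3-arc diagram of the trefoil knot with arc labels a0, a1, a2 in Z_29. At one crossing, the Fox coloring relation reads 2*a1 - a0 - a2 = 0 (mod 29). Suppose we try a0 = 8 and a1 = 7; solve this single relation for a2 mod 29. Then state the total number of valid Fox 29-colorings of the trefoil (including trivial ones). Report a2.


Step 1: Apply the given crossing relation 2*a1 - a0 - a2 = 0 (mod 29).
  a2 = 2*a1 - a0 mod 29
  a2 = 2*7 - 8 mod 29
  a2 = 14 - 8 mod 29
  a2 = 6 mod 29 = 6
Step 2: The trefoil has determinant 3.
  Number of Fox p-colorings (p prime) is p^2 if p = 3, else p.
  Since 29 does not divide 3, only trivial (constant) colorings exist.
  (So the trial a0 = 8, a1 = 7 with a0 != a1 does NOT extend to a valid coloring of the whole trefoil: the other two crossing relations require 3*(a1 - a0) = 0 (mod 29), which fails.)
  Total colorings = 29
Step 3: a2 = 6, total Fox 29-colorings = 29

6


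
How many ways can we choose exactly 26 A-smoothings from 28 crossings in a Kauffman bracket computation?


We choose which 26 of 28 crossings get A-smoothings.
C(28, 26) = 28! / (26! * 2!)
= 378

378


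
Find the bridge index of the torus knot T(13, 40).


The bridge number of T(p,q) is min(p,q).
min(13, 40) = 13

13


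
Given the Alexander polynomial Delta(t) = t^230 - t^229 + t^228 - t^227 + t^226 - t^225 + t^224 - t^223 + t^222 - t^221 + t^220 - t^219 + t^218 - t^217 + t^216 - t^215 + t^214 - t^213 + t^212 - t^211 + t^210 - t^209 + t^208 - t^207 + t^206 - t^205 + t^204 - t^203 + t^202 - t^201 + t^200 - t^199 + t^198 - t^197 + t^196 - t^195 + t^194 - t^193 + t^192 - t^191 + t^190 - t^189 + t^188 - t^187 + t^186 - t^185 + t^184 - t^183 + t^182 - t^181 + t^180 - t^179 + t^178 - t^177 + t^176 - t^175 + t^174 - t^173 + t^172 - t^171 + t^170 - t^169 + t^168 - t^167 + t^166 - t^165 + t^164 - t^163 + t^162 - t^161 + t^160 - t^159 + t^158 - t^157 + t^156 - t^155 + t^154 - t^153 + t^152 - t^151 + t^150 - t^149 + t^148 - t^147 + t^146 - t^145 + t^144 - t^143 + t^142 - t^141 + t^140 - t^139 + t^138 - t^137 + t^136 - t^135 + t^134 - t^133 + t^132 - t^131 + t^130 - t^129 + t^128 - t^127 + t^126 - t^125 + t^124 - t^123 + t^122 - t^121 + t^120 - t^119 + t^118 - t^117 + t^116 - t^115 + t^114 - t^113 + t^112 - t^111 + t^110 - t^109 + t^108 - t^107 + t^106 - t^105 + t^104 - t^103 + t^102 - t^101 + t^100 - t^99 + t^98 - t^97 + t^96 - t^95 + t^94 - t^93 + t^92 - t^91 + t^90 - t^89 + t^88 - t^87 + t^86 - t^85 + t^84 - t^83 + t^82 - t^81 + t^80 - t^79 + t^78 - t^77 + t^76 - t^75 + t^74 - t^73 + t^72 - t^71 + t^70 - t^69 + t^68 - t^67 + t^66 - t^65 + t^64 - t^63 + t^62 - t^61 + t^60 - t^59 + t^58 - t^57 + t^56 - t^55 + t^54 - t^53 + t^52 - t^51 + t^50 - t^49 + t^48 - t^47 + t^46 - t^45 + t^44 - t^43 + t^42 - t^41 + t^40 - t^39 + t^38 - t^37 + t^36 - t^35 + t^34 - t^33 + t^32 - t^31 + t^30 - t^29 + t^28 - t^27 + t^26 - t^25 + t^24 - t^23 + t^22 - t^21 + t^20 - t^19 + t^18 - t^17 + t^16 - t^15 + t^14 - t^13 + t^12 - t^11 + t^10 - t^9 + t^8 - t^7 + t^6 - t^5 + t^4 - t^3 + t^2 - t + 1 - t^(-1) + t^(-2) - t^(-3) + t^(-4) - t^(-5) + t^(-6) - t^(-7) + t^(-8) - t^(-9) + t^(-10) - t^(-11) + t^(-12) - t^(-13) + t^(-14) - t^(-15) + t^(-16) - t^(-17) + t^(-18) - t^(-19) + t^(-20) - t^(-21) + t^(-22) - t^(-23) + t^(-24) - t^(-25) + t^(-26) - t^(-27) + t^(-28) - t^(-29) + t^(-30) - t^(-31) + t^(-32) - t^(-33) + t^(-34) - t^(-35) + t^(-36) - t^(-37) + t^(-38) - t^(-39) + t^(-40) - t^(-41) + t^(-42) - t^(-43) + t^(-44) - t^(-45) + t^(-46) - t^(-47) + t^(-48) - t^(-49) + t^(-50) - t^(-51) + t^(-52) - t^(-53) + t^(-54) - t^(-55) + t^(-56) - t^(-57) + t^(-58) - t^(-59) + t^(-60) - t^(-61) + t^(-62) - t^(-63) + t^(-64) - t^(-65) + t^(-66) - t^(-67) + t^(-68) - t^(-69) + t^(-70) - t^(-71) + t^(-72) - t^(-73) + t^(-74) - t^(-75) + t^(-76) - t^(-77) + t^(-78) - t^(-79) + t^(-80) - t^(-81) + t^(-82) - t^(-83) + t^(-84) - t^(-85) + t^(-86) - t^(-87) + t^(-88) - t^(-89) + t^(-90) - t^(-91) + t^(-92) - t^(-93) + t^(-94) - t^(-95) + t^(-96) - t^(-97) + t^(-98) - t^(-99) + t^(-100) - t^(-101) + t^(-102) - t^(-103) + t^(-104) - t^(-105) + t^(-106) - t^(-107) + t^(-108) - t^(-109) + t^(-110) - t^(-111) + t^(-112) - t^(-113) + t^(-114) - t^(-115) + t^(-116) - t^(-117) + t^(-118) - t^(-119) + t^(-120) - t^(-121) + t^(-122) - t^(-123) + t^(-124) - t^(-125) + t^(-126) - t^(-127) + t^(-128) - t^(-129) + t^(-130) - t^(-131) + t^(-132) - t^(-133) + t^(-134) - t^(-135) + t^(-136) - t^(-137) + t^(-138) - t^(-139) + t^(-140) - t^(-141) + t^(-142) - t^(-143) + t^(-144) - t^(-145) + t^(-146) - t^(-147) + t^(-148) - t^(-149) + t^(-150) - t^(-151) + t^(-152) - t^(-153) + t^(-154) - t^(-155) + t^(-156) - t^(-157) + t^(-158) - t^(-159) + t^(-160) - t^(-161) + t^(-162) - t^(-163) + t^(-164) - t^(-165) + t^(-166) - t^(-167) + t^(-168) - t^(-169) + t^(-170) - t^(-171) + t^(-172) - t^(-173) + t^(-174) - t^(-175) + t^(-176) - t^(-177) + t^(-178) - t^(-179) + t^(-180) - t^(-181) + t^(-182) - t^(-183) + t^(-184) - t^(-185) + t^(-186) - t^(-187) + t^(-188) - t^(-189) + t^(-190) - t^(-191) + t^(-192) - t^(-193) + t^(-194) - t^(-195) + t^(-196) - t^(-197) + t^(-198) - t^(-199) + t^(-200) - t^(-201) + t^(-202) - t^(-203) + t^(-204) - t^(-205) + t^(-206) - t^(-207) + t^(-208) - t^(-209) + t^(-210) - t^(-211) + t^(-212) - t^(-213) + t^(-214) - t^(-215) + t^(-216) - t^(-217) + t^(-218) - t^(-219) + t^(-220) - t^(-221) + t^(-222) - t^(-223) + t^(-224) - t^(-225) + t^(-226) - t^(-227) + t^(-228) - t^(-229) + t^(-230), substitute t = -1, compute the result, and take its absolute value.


Step 1: The polynomial has 461 terms with alternating signs, exponents from 230 down to -230.
Step 2: Substitute t = -1. The i-th term has coefficient (-1)^i and exponent (m-i),
  so its value is (-1)^i * (-1)^(m-i) = (-1)^m = 1 for every i.
Step 3: All 461 terms equal 1, so Delta(-1) = 461 * (1) = 461
Step 4: |Delta(-1)| = 461

461


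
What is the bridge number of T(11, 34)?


The bridge number of T(p,q) is min(p,q).
min(11, 34) = 11

11


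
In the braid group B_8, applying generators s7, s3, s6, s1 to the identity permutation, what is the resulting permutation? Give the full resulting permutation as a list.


Starting with identity [1, 2, 3, 4, 5, 6, 7, 8].
Apply generators in sequence:
  After s7: [1, 2, 3, 4, 5, 6, 8, 7]
  After s3: [1, 2, 4, 3, 5, 6, 8, 7]
  After s6: [1, 2, 4, 3, 5, 8, 6, 7]
  After s1: [2, 1, 4, 3, 5, 8, 6, 7]
Final permutation: [2, 1, 4, 3, 5, 8, 6, 7]

[2, 1, 4, 3, 5, 8, 6, 7]


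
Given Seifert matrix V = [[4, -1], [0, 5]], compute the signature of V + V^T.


Step 1: V + V^T = [[8, -1], [-1, 10]]
Step 2: trace = 18, det = 79
Step 3: Discriminant = 18^2 - 4*79 = 8
Step 4: Eigenvalues: 10.4142, 7.58579
Step 5: Signature = (# positive eigenvalues) - (# negative eigenvalues) = 2

2


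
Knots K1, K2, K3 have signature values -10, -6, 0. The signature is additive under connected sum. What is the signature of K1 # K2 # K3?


The signature is additive under connected sum.
signature(K1 # K2 # K3) = (-10) + (-6) + (0)
= -16

-16


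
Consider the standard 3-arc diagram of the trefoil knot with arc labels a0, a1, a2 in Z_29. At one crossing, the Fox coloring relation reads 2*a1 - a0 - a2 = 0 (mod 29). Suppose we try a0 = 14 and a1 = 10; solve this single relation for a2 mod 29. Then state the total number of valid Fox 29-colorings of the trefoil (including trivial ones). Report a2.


Step 1: Apply the given crossing relation 2*a1 - a0 - a2 = 0 (mod 29).
  a2 = 2*a1 - a0 mod 29
  a2 = 2*10 - 14 mod 29
  a2 = 20 - 14 mod 29
  a2 = 6 mod 29 = 6
Step 2: The trefoil has determinant 3.
  Number of Fox p-colorings (p prime) is p^2 if p = 3, else p.
  Since 29 does not divide 3, only trivial (constant) colorings exist.
  (So the trial a0 = 14, a1 = 10 with a0 != a1 does NOT extend to a valid coloring of the whole trefoil: the other two crossing relations require 3*(a1 - a0) = 0 (mod 29), which fails.)
  Total colorings = 29
Step 3: a2 = 6, total Fox 29-colorings = 29

6


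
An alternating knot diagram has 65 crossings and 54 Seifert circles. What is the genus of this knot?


For alternating knots, g = (c - s + 1)/2.
= (65 - 54 + 1)/2
= 12/2 = 6

6


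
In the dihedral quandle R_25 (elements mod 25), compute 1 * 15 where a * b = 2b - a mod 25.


1 * 15 = 2*15 - 1 mod 25
= 30 - 1 mod 25
= 29 mod 25 = 4

4


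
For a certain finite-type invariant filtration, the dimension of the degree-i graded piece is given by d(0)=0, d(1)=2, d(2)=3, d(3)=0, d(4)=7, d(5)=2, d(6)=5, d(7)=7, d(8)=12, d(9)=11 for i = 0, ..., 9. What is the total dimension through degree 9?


Total dimension = d(0) + d(1) + ... + d(9)
= 0 + 2 + 3 + 0 + 7 + 2 + 5 + 7 + 12 + 11
= 49

49


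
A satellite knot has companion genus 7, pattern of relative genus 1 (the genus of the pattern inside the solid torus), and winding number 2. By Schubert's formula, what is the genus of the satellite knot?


Schubert: g(satellite) = g_rel(pattern) + |winding| * g(companion),
where g_rel(pattern) is the genus of the pattern relative to the solid torus.
= 1 + 2 * 7
= 1 + 14 = 15

15


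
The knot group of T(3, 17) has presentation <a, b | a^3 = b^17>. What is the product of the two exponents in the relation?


The relation is a^3 = b^17.
Product of exponents = 3 * 17
= 51

51


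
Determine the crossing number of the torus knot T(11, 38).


For a torus knot T(p, q) with gcd(p,q)=1,
the crossing number is min(p*(q-1), q*(p-1)).
p*(q-1) = 11*37 = 407
q*(p-1) = 38*10 = 380
min(407, 380) = 380

380


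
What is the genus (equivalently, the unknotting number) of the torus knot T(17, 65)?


For a torus knot T(p,q), both the unknotting number and genus equal (p-1)(q-1)/2.
= (17-1)(65-1)/2
= 16*64/2
= 1024/2 = 512

512


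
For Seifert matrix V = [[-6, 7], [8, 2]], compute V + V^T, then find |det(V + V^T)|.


Step 1: Form V + V^T where V = [[-6, 7], [8, 2]]
  V^T = [[-6, 8], [7, 2]]
  V + V^T = [[-12, 15], [15, 4]]
Step 2: det(V + V^T) = (-12)*4 - 15*15
  = -48 - 225 = -273
Step 3: Knot determinant = |det(V + V^T)| = |-273| = 273

273


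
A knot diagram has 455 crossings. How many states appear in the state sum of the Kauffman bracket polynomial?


Each crossing contributes 2 choices (A-smoothing or B-smoothing).
Total states = 2^455 = 93035356709837681990313447409664580397266094167976711716030745495121828878514934185752454491361736391777602765602070775492429008462675968

93035356709837681990313447409664580397266094167976711716030745495121828878514934185752454491361736391777602765602070775492429008462675968


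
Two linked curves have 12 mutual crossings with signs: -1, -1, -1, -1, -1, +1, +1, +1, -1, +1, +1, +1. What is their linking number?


Step 1: Count positive crossings: 6
Step 2: Count negative crossings: 6
Step 3: Sum of signs = 6 - 6 = 0
Step 4: Linking number = sum/2 = 0/2 = 0

0


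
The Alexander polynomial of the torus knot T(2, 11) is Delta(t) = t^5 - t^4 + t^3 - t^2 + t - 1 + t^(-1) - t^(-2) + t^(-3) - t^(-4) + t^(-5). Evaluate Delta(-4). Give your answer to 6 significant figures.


Substituting t = -4 into Delta(t) = t^5 - t^4 + t^3 - t^2 + t - 1 + t^(-1) - t^(-2) + t^(-3) - t^(-4) + t^(-5):
Term values: (-1024) + (-256) + (-64) + (-16) + (-4) + (-1) + (-0.25) + (-0.0625) + (-0.015625) + (-0.00390625) + (-0.000976562)
Sum = -1365.333008
Rounded to 6 significant figures: -1365.33

-1365.33


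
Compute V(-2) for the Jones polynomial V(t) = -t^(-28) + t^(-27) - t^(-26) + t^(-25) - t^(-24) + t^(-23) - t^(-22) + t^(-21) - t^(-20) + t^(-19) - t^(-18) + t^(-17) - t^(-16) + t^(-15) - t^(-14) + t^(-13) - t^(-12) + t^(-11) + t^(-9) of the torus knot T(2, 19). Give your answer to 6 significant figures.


Substituting t = -2 into V(t) = -t^(-28) + t^(-27) - t^(-26) + t^(-25) - t^(-24) + t^(-23) - t^(-22) + t^(-21) - t^(-20) + t^(-19) - t^(-18) + t^(-17) - t^(-16) + t^(-15) - t^(-14) + t^(-13) - t^(-12) + t^(-11) + t^(-9):
  (-)t^(-28) = -3.72529e-09
  (+)t^(-27) = -7.45058e-09
  (-)t^(-26) = -1.49012e-08
  (+)t^(-25) = -2.98023e-08
  (-)t^(-24) = -5.96046e-08
  (+)t^(-23) = -1.19209e-07
  (-)t^(-22) = -2.38419e-07
  (+)t^(-21) = -4.76837e-07
  (-)t^(-20) = -9.53674e-07
  (+)t^(-19) = -1.90735e-06
  (-)t^(-18) = -3.8147e-06
  (+)t^(-17) = -7.62939e-06
  (-)t^(-16) = -1.52588e-05
  (+)t^(-15) = -3.05176e-05
  (-)t^(-14) = -6.10352e-05
  (+)t^(-13) = -0.00012207
  (-)t^(-12) = -0.000244141
  (+)t^(-11) = -0.000488281
  (+)t^(-9) = -0.00195312
Sum = (-3.72529e-09) + (-7.45058e-09) + (-1.49012e-08) + (-2.98023e-08) + (-5.96046e-08) + (-1.19209e-07) + (-2.38419e-07) + (-4.76837e-07) + (-9.53674e-07) + (-1.90735e-06) + (-3.8147e-06) + (-7.62939e-06) + (-1.52588e-05) + (-3.05176e-05) + (-6.10352e-05) + (-0.00012207) + (-0.000244141) + (-0.000488281) + (-0.00195312)
= -0.002929683775
Rounded to 6 significant figures: -0.00292968

-0.00292968


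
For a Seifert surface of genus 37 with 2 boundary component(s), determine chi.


chi = 2 - 2g - b
= 2 - 2*37 - 2
= 2 - 74 - 2 = -74

-74


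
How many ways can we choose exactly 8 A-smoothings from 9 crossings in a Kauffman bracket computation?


We choose which 8 of 9 crossings get A-smoothings.
C(9, 8) = 9! / (8! * 1!)
= 9

9


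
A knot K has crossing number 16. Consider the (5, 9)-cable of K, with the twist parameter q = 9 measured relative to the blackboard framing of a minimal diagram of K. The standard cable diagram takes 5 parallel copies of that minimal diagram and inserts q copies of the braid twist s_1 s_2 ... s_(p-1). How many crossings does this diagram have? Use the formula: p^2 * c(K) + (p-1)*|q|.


Step 1: Each of the c(K) crossings of the companion diagram becomes p*p = p^2 crossings among the p parallel strands, and each of the |q| twists s_1 s_2 ... s_(p-1) adds (p-1) crossings.
  Crossings = p^2 * c(K) + (p-1)*|q|
Step 2: = 5^2 * 16 + (5-1)*9
Step 3: = 25*16 + 4*9
Step 4: = 400 + 36 = 436

436


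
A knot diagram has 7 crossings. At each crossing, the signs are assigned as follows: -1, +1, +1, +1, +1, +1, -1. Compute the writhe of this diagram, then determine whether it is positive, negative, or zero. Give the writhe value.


Step 1: Count positive crossings (+1).
Positive crossings: 5
Step 2: Count negative crossings (-1).
Negative crossings: 2
Step 3: Writhe = (positive) - (negative)
w = 5 - 2 = 3
Step 4: |w| = 3, and w is positive

3


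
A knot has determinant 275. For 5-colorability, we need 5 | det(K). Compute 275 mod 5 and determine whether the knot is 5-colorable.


Step 1: A knot is p-colorable if and only if p divides its determinant.
Step 2: Compute 275 mod 5.
275 = 55 * 5 + 0
Step 3: 275 mod 5 = 0
Step 4: The knot is 5-colorable: yes

0


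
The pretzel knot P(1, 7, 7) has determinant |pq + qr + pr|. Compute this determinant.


Step 1: Compute pq + qr + pr.
pq = 1*7 = 7
qr = 7*7 = 49
pr = 1*7 = 7
pq + qr + pr = 7 + 49 + 7 = 63
Step 2: Take absolute value.
det(P(1,7,7)) = |63| = 63

63


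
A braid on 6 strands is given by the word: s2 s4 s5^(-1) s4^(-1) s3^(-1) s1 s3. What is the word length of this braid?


The word length counts the number of generators (including inverses).
Listing each generator: s2, s4, s5^(-1), s4^(-1), s3^(-1), s1, s3
There are 7 generators in this braid word.

7


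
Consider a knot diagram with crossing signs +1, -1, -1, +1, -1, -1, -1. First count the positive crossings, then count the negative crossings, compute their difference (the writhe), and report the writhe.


Step 1: Count positive crossings (+1).
Positive crossings: 2
Step 2: Count negative crossings (-1).
Negative crossings: 5
Step 3: Writhe = (positive) - (negative)
w = 2 - 5 = -3
Step 4: |w| = 3, and w is negative

-3


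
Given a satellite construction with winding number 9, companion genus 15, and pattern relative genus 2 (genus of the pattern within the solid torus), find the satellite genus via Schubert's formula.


Schubert: g(satellite) = g_rel(pattern) + |winding| * g(companion),
where g_rel(pattern) is the genus of the pattern relative to the solid torus.
= 2 + 9 * 15
= 2 + 135 = 137

137


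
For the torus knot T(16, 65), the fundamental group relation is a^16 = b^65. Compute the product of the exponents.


The relation is a^16 = b^65.
Product of exponents = 16 * 65
= 1040

1040


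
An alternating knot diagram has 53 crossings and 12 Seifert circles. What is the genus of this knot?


For alternating knots, g = (c - s + 1)/2.
= (53 - 12 + 1)/2
= 42/2 = 21

21


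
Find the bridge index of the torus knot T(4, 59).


The bridge number of T(p,q) is min(p,q).
min(4, 59) = 4

4


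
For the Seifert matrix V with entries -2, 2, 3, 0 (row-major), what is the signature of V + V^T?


Step 1: V + V^T = [[-4, 5], [5, 0]]
Step 2: trace = -4, det = -25
Step 3: Discriminant = (-4)^2 - 4*(-25) = 116
Step 4: Eigenvalues: 3.38516, -7.38516
Step 5: Signature = (# positive eigenvalues) - (# negative eigenvalues) = 0

0


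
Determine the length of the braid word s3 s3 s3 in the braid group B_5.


The word length counts the number of generators (including inverses).
Listing each generator: s3, s3, s3
There are 3 generators in this braid word.

3


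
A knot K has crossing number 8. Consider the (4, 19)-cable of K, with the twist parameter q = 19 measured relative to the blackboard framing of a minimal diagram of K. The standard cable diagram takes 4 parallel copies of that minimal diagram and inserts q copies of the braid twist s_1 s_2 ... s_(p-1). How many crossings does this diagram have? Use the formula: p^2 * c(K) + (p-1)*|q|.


Step 1: Each of the c(K) crossings of the companion diagram becomes p*p = p^2 crossings among the p parallel strands, and each of the |q| twists s_1 s_2 ... s_(p-1) adds (p-1) crossings.
  Crossings = p^2 * c(K) + (p-1)*|q|
Step 2: = 4^2 * 8 + (4-1)*19
Step 3: = 16*8 + 3*19
Step 4: = 128 + 57 = 185

185


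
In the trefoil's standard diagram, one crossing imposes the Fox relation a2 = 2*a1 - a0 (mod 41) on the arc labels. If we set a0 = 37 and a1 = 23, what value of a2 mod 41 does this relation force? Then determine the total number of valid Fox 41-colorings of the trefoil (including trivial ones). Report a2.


Step 1: Apply the given crossing relation 2*a1 - a0 - a2 = 0 (mod 41).
  a2 = 2*a1 - a0 mod 41
  a2 = 2*23 - 37 mod 41
  a2 = 46 - 37 mod 41
  a2 = 9 mod 41 = 9
Step 2: The trefoil has determinant 3.
  Number of Fox p-colorings (p prime) is p^2 if p = 3, else p.
  Since 41 does not divide 3, only trivial (constant) colorings exist.
  (So the trial a0 = 37, a1 = 23 with a0 != a1 does NOT extend to a valid coloring of the whole trefoil: the other two crossing relations require 3*(a1 - a0) = 0 (mod 41), which fails.)
  Total colorings = 41
Step 3: a2 = 9, total Fox 41-colorings = 41

9


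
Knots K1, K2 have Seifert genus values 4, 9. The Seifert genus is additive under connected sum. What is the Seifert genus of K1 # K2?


The Seifert genus is additive under connected sum.
Seifert genus(K1 # K2) = (4) + (9)
= 13

13


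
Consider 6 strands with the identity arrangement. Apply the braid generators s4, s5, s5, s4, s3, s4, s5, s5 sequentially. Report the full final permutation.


Starting with identity [1, 2, 3, 4, 5, 6].
Apply generators in sequence:
  After s4: [1, 2, 3, 5, 4, 6]
  After s5: [1, 2, 3, 5, 6, 4]
  After s5: [1, 2, 3, 5, 4, 6]
  After s4: [1, 2, 3, 4, 5, 6]
  After s3: [1, 2, 4, 3, 5, 6]
  After s4: [1, 2, 4, 5, 3, 6]
  After s5: [1, 2, 4, 5, 6, 3]
  After s5: [1, 2, 4, 5, 3, 6]
Final permutation: [1, 2, 4, 5, 3, 6]

[1, 2, 4, 5, 3, 6]


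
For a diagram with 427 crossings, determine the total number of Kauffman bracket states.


Each crossing contributes 2 choices (A-smoothing or B-smoothing).
Total states = 2^427 = 346583711765101857447301773017885462929554634421977071896309947576827663475703202879996800763017447262173901370175446478621769728

346583711765101857447301773017885462929554634421977071896309947576827663475703202879996800763017447262173901370175446478621769728


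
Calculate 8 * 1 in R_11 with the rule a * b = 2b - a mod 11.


8 * 1 = 2*1 - 8 mod 11
= 2 - 8 mod 11
= -6 mod 11 = 5

5


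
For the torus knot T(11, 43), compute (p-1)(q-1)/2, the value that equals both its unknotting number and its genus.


For a torus knot T(p,q), both the unknotting number and genus equal (p-1)(q-1)/2.
= (11-1)(43-1)/2
= 10*42/2
= 420/2 = 210

210


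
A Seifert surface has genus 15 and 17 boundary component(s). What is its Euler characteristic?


chi = 2 - 2g - b
= 2 - 2*15 - 17
= 2 - 30 - 17 = -45

-45


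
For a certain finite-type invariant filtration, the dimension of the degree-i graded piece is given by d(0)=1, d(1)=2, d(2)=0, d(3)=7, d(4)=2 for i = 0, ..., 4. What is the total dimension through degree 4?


Total dimension = d(0) + d(1) + ... + d(4)
= 1 + 2 + 0 + 7 + 2
= 12

12


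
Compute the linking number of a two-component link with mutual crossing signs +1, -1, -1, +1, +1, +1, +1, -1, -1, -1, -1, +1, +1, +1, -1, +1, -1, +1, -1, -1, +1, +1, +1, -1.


Step 1: Count positive crossings: 13
Step 2: Count negative crossings: 11
Step 3: Sum of signs = 13 - 11 = 2
Step 4: Linking number = sum/2 = 2/2 = 1

1


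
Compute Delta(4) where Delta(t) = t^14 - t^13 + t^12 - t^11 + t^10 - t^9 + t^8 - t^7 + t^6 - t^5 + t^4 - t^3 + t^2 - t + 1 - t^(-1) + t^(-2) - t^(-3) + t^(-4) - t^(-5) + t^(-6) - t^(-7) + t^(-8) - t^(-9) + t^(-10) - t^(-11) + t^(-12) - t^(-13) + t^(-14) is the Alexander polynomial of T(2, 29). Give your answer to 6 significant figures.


Substituting t = 4 into Delta(t) = t^14 - t^13 + t^12 - t^11 + t^10 - t^9 + t^8 - t^7 + t^6 - t^5 + t^4 - t^3 + t^2 - t + 1 - t^(-1) + t^(-2) - t^(-3) + t^(-4) - t^(-5) + t^(-6) - t^(-7) + t^(-8) - t^(-9) + t^(-10) - t^(-11) + t^(-12) - t^(-13) + t^(-14):
Term values: (268435456) + (-67108864) + (16777216) + (-4194304) + (1048576) + (-262144) + (65536) + (-16384) + (4096) + (-1024) + (256) + (-64) + (16) + (-4) + (1) + (-0.25) + (0.0625) + (-0.015625) + (0.00390625) + (-0.000976562) + (0.000244141) + (-6.10352e-05) + (1.52588e-05) + (-3.8147e-06) + (9.53674e-07) + (-2.38419e-07) + (5.96046e-08) + (-1.49012e-08) + (3.72529e-09)
Sum = 214748364.8
Rounded to 6 significant figures: 2.14748e+08

2.14748e+08


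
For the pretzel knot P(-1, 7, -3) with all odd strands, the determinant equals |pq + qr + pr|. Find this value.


Step 1: Compute pq + qr + pr.
pq = (-1)*7 = -7
qr = 7*(-3) = -21
pr = (-1)*(-3) = 3
pq + qr + pr = -7 + (-21) + 3 = -25
Step 2: Take absolute value.
det(P(-1,7,-3)) = |-25| = 25

25


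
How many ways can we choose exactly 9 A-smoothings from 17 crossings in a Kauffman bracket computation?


We choose which 9 of 17 crossings get A-smoothings.
C(17, 9) = 17! / (9! * 8!)
= 24310

24310


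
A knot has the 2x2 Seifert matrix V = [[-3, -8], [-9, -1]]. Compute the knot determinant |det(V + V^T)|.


Step 1: Form V + V^T where V = [[-3, -8], [-9, -1]]
  V^T = [[-3, -9], [-8, -1]]
  V + V^T = [[-6, -17], [-17, -2]]
Step 2: det(V + V^T) = (-6)*(-2) - (-17)*(-17)
  = 12 - 289 = -277
Step 3: Knot determinant = |det(V + V^T)| = |-277| = 277

277


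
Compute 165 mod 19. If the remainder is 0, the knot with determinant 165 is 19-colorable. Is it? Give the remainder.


Step 1: A knot is p-colorable if and only if p divides its determinant.
Step 2: Compute 165 mod 19.
165 = 8 * 19 + 13
Step 3: 165 mod 19 = 13
Step 4: The knot is 19-colorable: no

13


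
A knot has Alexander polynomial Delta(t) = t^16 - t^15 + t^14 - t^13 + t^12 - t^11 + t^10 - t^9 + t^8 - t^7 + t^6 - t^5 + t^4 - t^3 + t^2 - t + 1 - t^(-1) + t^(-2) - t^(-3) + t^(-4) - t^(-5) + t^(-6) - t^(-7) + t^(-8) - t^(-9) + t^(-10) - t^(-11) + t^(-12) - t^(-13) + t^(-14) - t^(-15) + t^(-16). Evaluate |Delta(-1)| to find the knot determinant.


Step 1: The polynomial has 33 terms with alternating signs, exponents from 16 down to -16.
Step 2: Substitute t = -1. The i-th term has coefficient (-1)^i and exponent (m-i),
  so its value is (-1)^i * (-1)^(m-i) = (-1)^m = 1 for every i.
Step 3: All 33 terms equal 1, so Delta(-1) = 33 * (1) = 33
Step 4: |Delta(-1)| = 33

33


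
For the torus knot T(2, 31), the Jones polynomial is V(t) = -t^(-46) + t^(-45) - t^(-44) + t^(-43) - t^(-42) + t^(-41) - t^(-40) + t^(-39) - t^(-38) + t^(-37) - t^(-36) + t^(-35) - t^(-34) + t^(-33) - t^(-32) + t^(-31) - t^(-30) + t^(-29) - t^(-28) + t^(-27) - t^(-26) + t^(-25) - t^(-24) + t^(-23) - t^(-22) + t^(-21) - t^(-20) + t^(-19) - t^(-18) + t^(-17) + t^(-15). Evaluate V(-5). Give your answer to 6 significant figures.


Substituting t = -5 into V(t) = -t^(-46) + t^(-45) - t^(-44) + t^(-43) - t^(-42) + t^(-41) - t^(-40) + t^(-39) - t^(-38) + t^(-37) - t^(-36) + t^(-35) - t^(-34) + t^(-33) - t^(-32) + t^(-31) - t^(-30) + t^(-29) - t^(-28) + t^(-27) - t^(-26) + t^(-25) - t^(-24) + t^(-23) - t^(-22) + t^(-21) - t^(-20) + t^(-19) - t^(-18) + t^(-17) + t^(-15):
  (-)t^(-46) = -7.03687e-33
  (+)t^(-45) = -3.51844e-32
  (-)t^(-44) = -1.75922e-31
  (+)t^(-43) = -8.79609e-31
  (-)t^(-42) = -4.39805e-30
  (+)t^(-41) = -2.19902e-29
  (-)t^(-40) = -1.09951e-28
  (+)t^(-39) = -5.49756e-28
  (-)t^(-38) = -2.74878e-27
  (+)t^(-37) = -1.37439e-26
  (-)t^(-36) = -6.87195e-26
  (+)t^(-35) = -3.43597e-25
  (-)t^(-34) = -1.71799e-24
  (+)t^(-33) = -8.58993e-24
  (-)t^(-32) = -4.29497e-23
  (+)t^(-31) = -2.14748e-22
  (-)t^(-30) = -1.07374e-21
  (+)t^(-29) = -5.36871e-21
  (-)t^(-28) = -2.68435e-20
  (+)t^(-27) = -1.34218e-19
  (-)t^(-26) = -6.71089e-19
  (+)t^(-25) = -3.35544e-18
  (-)t^(-24) = -1.67772e-17
  (+)t^(-23) = -8.38861e-17
  (-)t^(-22) = -4.1943e-16
  (+)t^(-21) = -2.09715e-15
  (-)t^(-20) = -1.04858e-14
  (+)t^(-19) = -5.24288e-14
  (-)t^(-18) = -2.62144e-13
  (+)t^(-17) = -1.31072e-12
  (+)t^(-15) = -3.2768e-11
Sum = (-7.03687e-33) + (-3.51844e-32) + (-1.75922e-31) + (-8.79609e-31) + (-4.39805e-30) + (-2.19902e-29) + (-1.09951e-28) + (-5.49756e-28) + (-2.74878e-27) + (-1.37439e-26) + (-6.87195e-26) + (-3.43597e-25) + (-1.71799e-24) + (-8.58993e-24) + (-4.29497e-23) + (-2.14748e-22) + (-1.07374e-21) + (-5.36871e-21) + (-2.68435e-20) + (-1.34218e-19) + (-6.71089e-19) + (-3.35544e-18) + (-1.67772e-17) + (-8.38861e-17) + (-4.1943e-16) + (-2.09715e-15) + (-1.04858e-14) + (-5.24288e-14) + (-2.62144e-13) + (-1.31072e-12) + (-3.2768e-11)
= -3.44064e-11
Rounded to 6 significant figures: -3.44064e-11

-3.44064e-11


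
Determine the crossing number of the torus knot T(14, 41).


For a torus knot T(p, q) with gcd(p,q)=1,
the crossing number is min(p*(q-1), q*(p-1)).
p*(q-1) = 14*40 = 560
q*(p-1) = 41*13 = 533
min(560, 533) = 533

533


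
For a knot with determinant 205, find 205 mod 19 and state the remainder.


Step 1: A knot is p-colorable if and only if p divides its determinant.
Step 2: Compute 205 mod 19.
205 = 10 * 19 + 15
Step 3: 205 mod 19 = 15
Step 4: The knot is 19-colorable: no

15


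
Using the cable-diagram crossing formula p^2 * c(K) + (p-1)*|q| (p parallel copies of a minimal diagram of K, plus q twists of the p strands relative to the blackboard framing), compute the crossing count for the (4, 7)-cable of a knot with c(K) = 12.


Step 1: Each of the c(K) crossings of the companion diagram becomes p*p = p^2 crossings among the p parallel strands, and each of the |q| twists s_1 s_2 ... s_(p-1) adds (p-1) crossings.
  Crossings = p^2 * c(K) + (p-1)*|q|
Step 2: = 4^2 * 12 + (4-1)*7
Step 3: = 16*12 + 3*7
Step 4: = 192 + 21 = 213

213


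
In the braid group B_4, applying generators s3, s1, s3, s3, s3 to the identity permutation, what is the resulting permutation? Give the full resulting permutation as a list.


Starting with identity [1, 2, 3, 4].
Apply generators in sequence:
  After s3: [1, 2, 4, 3]
  After s1: [2, 1, 4, 3]
  After s3: [2, 1, 3, 4]
  After s3: [2, 1, 4, 3]
  After s3: [2, 1, 3, 4]
Final permutation: [2, 1, 3, 4]

[2, 1, 3, 4]


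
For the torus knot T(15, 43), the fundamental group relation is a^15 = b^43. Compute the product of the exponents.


The relation is a^15 = b^43.
Product of exponents = 15 * 43
= 645

645


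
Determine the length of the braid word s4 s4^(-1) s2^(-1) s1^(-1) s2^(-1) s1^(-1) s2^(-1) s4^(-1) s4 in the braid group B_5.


The word length counts the number of generators (including inverses).
Listing each generator: s4, s4^(-1), s2^(-1), s1^(-1), s2^(-1), s1^(-1), s2^(-1), s4^(-1), s4
There are 9 generators in this braid word.

9


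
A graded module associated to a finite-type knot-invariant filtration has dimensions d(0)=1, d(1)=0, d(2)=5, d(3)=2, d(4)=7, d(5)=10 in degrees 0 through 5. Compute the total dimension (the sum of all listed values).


Total dimension = d(0) + d(1) + ... + d(5)
= 1 + 0 + 5 + 2 + 7 + 10
= 25

25


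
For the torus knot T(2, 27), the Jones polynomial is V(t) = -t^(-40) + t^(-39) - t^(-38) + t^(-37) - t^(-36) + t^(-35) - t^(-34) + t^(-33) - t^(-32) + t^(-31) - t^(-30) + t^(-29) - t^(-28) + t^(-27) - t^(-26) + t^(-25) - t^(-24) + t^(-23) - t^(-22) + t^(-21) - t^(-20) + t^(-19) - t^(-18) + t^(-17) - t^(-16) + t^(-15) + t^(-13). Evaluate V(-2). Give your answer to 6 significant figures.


Substituting t = -2 into V(t) = -t^(-40) + t^(-39) - t^(-38) + t^(-37) - t^(-36) + t^(-35) - t^(-34) + t^(-33) - t^(-32) + t^(-31) - t^(-30) + t^(-29) - t^(-28) + t^(-27) - t^(-26) + t^(-25) - t^(-24) + t^(-23) - t^(-22) + t^(-21) - t^(-20) + t^(-19) - t^(-18) + t^(-17) - t^(-16) + t^(-15) + t^(-13):
  (-)t^(-40) = -9.09495e-13
  (+)t^(-39) = -1.81899e-12
  (-)t^(-38) = -3.63798e-12
  (+)t^(-37) = -7.27596e-12
  (-)t^(-36) = -1.45519e-11
  (+)t^(-35) = -2.91038e-11
  (-)t^(-34) = -5.82077e-11
  (+)t^(-33) = -1.16415e-10
  (-)t^(-32) = -2.32831e-10
  (+)t^(-31) = -4.65661e-10
  (-)t^(-30) = -9.31323e-10
  (+)t^(-29) = -1.86265e-09
  (-)t^(-28) = -3.72529e-09
  (+)t^(-27) = -7.45058e-09
  (-)t^(-26) = -1.49012e-08
  (+)t^(-25) = -2.98023e-08
  (-)t^(-24) = -5.96046e-08
  (+)t^(-23) = -1.19209e-07
  (-)t^(-22) = -2.38419e-07
  (+)t^(-21) = -4.76837e-07
  (-)t^(-20) = -9.53674e-07
  (+)t^(-19) = -1.90735e-06
  (-)t^(-18) = -3.8147e-06
  (+)t^(-17) = -7.62939e-06
  (-)t^(-16) = -1.52588e-05
  (+)t^(-15) = -3.05176e-05
  (+)t^(-13) = -0.00012207
Sum = (-9.09495e-13) + (-1.81899e-12) + (-3.63798e-12) + (-7.27596e-12) + (-1.45519e-11) + (-2.91038e-11) + (-5.82077e-11) + (-1.16415e-10) + (-2.32831e-10) + (-4.65661e-10) + (-9.31323e-10) + (-1.86265e-09) + (-3.72529e-09) + (-7.45058e-09) + (-1.49012e-08) + (-2.98023e-08) + (-5.96046e-08) + (-1.19209e-07) + (-2.38419e-07) + (-4.76837e-07) + (-9.53674e-07) + (-1.90735e-06) + (-3.8147e-06) + (-7.62939e-06) + (-1.52588e-05) + (-3.05176e-05) + (-0.00012207)
= -0.0001831054678
Rounded to 6 significant figures: -0.000183105

-0.000183105


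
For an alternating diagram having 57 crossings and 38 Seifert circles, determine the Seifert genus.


For alternating knots, g = (c - s + 1)/2.
= (57 - 38 + 1)/2
= 20/2 = 10

10


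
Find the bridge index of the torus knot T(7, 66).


The bridge number of T(p,q) is min(p,q).
min(7, 66) = 7

7


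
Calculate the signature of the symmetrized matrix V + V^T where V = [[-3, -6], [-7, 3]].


Step 1: V + V^T = [[-6, -13], [-13, 6]]
Step 2: trace = 0, det = -205
Step 3: Discriminant = 0^2 - 4*(-205) = 820
Step 4: Eigenvalues: 14.3178, -14.3178
Step 5: Signature = (# positive eigenvalues) - (# negative eigenvalues) = 0

0


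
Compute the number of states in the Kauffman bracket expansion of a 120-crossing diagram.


Each crossing contributes 2 choices (A-smoothing or B-smoothing).
Total states = 2^120 = 1329227995784915872903807060280344576

1329227995784915872903807060280344576


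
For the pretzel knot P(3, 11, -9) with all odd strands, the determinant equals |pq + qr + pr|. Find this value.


Step 1: Compute pq + qr + pr.
pq = 3*11 = 33
qr = 11*(-9) = -99
pr = 3*(-9) = -27
pq + qr + pr = 33 + (-99) + (-27) = -93
Step 2: Take absolute value.
det(P(3,11,-9)) = |-93| = 93

93


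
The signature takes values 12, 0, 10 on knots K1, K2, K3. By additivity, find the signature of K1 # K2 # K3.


The signature is additive under connected sum.
signature(K1 # K2 # K3) = (12) + (0) + (10)
= 22

22


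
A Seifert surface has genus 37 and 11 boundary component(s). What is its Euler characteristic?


chi = 2 - 2g - b
= 2 - 2*37 - 11
= 2 - 74 - 11 = -83

-83


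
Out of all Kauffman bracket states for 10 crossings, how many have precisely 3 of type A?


We choose which 3 of 10 crossings get A-smoothings.
C(10, 3) = 10! / (3! * 7!)
= 120

120


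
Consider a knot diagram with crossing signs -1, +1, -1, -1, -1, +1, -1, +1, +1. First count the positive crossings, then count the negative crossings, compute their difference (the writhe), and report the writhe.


Step 1: Count positive crossings (+1).
Positive crossings: 4
Step 2: Count negative crossings (-1).
Negative crossings: 5
Step 3: Writhe = (positive) - (negative)
w = 4 - 5 = -1
Step 4: |w| = 1, and w is negative

-1


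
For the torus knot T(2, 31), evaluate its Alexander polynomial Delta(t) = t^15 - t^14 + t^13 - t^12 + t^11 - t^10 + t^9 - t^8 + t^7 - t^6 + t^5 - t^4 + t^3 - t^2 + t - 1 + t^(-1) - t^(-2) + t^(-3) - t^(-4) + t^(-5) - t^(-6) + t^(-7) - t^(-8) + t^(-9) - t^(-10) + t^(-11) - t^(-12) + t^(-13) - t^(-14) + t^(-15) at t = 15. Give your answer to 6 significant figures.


Substituting t = 15 into Delta(t) = t^15 - t^14 + t^13 - t^12 + t^11 - t^10 + t^9 - t^8 + t^7 - t^6 + t^5 - t^4 + t^3 - t^2 + t - 1 + t^(-1) - t^(-2) + t^(-3) - t^(-4) + t^(-5) - t^(-6) + t^(-7) - t^(-8) + t^(-9) - t^(-10) + t^(-11) - t^(-12) + t^(-13) - t^(-14) + t^(-15):
Term values: (437893890380859392) + (-29192926025390624) + (1946195068359375) + (-129746337890625) + (8649755859375) + (-576650390625) + (38443359375) + (-2562890625) + (170859375) + (-11390625) + (759375) + (-50625) + (3375) + (-225) + (15) + (-1) + (0.0666667) + (-0.00444444) + (0.000296296) + (-1.97531e-05) + (1.31687e-06) + (-8.77915e-08) + (5.85277e-09) + (-3.90184e-10) + (2.60123e-11) + (-1.73415e-12) + (1.1561e-13) + (-7.70735e-15) + (5.13823e-16) + (-3.42549e-17) + (2.28366e-18)
Sum = 4.105255222e+17
Rounded to 6 significant figures: 4.10526e+17

4.10526e+17


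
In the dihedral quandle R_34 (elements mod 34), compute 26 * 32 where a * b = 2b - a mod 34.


26 * 32 = 2*32 - 26 mod 34
= 64 - 26 mod 34
= 38 mod 34 = 4

4


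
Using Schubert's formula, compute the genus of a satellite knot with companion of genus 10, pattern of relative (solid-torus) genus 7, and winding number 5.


Schubert: g(satellite) = g_rel(pattern) + |winding| * g(companion),
where g_rel(pattern) is the genus of the pattern relative to the solid torus.
= 7 + 5 * 10
= 7 + 50 = 57

57


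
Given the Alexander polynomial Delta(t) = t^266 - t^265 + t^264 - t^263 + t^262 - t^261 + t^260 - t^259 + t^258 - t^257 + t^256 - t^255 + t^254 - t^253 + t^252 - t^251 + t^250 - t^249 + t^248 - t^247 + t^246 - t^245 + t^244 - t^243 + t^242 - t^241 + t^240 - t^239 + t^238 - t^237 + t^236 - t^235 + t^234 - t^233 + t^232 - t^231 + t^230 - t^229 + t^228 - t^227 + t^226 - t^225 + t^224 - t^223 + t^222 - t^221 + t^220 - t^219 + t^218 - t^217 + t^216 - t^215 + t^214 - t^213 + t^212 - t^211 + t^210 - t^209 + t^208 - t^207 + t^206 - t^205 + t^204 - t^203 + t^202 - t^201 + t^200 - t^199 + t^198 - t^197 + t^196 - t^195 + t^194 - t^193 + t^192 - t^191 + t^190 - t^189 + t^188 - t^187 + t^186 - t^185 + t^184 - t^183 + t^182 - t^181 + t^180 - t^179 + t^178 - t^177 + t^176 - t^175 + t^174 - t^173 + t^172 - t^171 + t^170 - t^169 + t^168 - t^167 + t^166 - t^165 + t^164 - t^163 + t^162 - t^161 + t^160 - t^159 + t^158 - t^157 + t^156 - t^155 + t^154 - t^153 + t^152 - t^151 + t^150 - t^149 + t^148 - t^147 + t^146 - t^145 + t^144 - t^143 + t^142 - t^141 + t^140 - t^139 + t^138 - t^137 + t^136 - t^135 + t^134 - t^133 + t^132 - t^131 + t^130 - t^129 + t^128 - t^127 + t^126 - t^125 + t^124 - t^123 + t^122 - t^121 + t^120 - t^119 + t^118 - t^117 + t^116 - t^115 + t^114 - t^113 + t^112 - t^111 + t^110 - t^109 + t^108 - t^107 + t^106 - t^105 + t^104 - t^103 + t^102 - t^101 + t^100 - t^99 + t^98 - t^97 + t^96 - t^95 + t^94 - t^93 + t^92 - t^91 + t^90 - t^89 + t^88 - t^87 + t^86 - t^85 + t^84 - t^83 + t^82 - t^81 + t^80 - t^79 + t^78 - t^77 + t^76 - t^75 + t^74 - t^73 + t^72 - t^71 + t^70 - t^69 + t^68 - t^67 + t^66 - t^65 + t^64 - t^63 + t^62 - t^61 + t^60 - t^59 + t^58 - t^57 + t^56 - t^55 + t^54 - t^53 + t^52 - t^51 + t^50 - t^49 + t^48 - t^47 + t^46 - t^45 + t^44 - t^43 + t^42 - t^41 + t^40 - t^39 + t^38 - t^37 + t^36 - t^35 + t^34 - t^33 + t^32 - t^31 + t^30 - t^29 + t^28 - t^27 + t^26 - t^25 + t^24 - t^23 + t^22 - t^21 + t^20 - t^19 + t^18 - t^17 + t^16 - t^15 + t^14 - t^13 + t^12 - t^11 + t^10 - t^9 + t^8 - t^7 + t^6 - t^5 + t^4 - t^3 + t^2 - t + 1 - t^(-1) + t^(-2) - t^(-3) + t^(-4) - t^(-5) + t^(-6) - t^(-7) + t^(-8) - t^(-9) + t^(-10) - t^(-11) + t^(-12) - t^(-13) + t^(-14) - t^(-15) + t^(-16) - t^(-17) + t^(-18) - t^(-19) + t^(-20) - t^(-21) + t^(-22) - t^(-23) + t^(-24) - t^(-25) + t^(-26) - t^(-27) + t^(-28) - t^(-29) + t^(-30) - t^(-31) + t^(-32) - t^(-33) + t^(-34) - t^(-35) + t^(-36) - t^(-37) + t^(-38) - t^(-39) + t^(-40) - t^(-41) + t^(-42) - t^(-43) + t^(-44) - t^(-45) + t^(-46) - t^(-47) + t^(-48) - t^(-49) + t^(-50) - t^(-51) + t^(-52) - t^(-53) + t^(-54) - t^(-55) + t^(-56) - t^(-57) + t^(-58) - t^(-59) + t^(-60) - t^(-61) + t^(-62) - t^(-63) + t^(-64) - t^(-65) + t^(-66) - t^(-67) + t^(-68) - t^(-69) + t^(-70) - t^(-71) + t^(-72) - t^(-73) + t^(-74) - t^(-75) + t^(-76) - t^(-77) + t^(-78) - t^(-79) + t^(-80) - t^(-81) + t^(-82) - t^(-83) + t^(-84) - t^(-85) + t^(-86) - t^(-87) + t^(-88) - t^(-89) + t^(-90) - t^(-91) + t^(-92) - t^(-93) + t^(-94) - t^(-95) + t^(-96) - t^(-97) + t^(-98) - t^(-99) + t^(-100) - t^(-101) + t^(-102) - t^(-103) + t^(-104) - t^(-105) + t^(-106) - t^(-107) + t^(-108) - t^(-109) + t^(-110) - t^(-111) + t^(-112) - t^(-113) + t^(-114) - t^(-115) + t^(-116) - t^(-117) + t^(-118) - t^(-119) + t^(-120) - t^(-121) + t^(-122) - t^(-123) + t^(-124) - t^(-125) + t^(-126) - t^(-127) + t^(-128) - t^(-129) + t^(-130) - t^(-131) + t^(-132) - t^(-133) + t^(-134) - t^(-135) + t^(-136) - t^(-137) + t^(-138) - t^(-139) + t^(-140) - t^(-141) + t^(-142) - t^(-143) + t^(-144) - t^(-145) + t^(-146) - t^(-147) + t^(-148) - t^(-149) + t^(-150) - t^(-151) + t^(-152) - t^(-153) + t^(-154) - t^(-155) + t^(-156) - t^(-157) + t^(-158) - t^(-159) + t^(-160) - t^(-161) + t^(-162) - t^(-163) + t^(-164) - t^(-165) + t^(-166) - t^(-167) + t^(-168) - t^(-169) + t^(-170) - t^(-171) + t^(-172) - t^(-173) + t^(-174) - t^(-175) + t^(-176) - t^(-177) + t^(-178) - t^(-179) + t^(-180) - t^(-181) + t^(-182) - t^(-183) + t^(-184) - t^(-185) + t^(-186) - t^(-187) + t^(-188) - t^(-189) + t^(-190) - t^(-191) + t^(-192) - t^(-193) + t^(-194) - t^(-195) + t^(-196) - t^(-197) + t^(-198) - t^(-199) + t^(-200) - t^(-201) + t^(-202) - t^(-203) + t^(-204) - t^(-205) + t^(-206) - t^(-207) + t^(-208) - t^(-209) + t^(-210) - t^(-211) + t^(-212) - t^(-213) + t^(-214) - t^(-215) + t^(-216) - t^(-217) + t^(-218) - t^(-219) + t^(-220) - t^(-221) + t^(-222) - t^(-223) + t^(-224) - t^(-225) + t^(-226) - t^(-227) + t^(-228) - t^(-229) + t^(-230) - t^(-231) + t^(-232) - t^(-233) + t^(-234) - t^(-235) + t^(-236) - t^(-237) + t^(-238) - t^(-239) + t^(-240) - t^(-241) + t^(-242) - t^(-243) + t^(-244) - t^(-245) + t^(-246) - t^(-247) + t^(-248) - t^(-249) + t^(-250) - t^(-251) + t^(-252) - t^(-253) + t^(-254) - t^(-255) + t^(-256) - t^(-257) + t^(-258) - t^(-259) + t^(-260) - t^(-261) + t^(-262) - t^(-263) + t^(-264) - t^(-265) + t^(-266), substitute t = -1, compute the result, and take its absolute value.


Step 1: The polynomial has 533 terms with alternating signs, exponents from 266 down to -266.
Step 2: Substitute t = -1. The i-th term has coefficient (-1)^i and exponent (m-i),
  so its value is (-1)^i * (-1)^(m-i) = (-1)^m = 1 for every i.
Step 3: All 533 terms equal 1, so Delta(-1) = 533 * (1) = 533
Step 4: |Delta(-1)| = 533

533
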